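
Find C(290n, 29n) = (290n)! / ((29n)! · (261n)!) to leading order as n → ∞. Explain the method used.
C(290n, 29n) ~ (10000000000/387420489)^(29n) · sqrt(5/(9π·29n))

Write N = 29n. Apply Stirling to each factorial:
  (10N)! ~ sqrt(2π·10N) · (10N/e)^(10N),
  N! ~ sqrt(2π N) · (N/e)^N,
  (9N)! ~ sqrt(2π·9N) · (9N/e)^(9N).
The exponential factors combine to (10N)^(10N) / (N^N · (9N)^(9N)) = 10^(10N)/9^(9N) = (10^10/9^9)^N = (10000000000/387420489)^N.
The square-root prefactors combine to sqrt(2π·10N) / (sqrt(2π N)·sqrt(2π·9N)) = sqrt(10 / (2π·9·N)) = sqrt(5/(9π·29n)).
Substituting N = 29n: C(290n, 29n) ~ (10000000000/387420489)^(29n) · sqrt(5/(9π·29n)).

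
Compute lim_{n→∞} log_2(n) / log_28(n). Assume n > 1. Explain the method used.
lim = ln(28) / ln(2) = log_2(28)

Change of base: log_2(n) = ln n / ln 2 and log_28(n) = ln n / ln 28. The ratio is (ln n / ln 2) · (ln 28 / ln n) = ln 28 / ln 2, a constant independent of n. So the limit is ln 28 / ln 2 = log_2(28).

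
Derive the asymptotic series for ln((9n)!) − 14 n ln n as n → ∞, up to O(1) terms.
ln((9n)!) − 14 n ln n = −5 n ln n + 9(ln 9 − 1) n + (1/2) ln(2π·9n) + O(1/n)

Stirling: ln((9n)!) = 9n ln(9n) − 9n + (1/2) ln(2π·9n) + O(1/n).
Expand 9n ln(9n) = 9n (ln n + ln 9) = 9n ln n + 9n ln 9.
Subtract 14n ln n: leading term is (9 − 14) n ln n = −5 n ln n. The next term is 9n ln 9 − 9n = 9(ln 9 − 1) n. Then the (1/2) ln(2π·9n) correction.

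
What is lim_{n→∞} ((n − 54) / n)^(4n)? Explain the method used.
lim = e^(−216)

Rewrite as (1 − 54/n)^(4n). By the standard limit (1 + x/n)^n → e^x, we have (1 − 54/n)^n → e^(−54), and raising to the 4th power gives e^(−216).
More precisely, ln[(1 − 54/n)^(4n)] = 4n · ln(1 − 54/n) = 4n · (-54/n + O(1/n^2)) = -216 + O(1/n) → -216.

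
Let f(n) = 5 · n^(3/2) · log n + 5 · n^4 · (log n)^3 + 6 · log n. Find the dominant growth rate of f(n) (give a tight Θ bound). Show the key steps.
f(n) ∈ Θ(n^4 · (log n)^3)

Compare the terms by growth order. For large n, n^a · (log n)^b dominates n^a' · (log n)^b' iff a > a', or (a = a' and b > b'). Ranking the 3 terms shows the dominant one is 5 · n^4 · (log n)^3. Hence f(n) ∈ Θ(n^4 · (log n)^3).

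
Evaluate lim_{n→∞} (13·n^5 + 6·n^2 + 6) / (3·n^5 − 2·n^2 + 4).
lim = 13/3

For large n the leading n^5 terms dominate both numerator and denominator. Dividing top and bottom by n^5, every other term tends to 0, leaving 13/3.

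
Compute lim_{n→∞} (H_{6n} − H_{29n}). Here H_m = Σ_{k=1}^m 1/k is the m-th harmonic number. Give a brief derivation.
lim = ln(6/29)

Euler-Maclaurin gives H_m = ln m + γ + 1/(2m) + O(1/m^2). The γ and O(1/m) terms cancel in the difference:
  H_{6n} − H_{29n} = ln(6n) − ln(29n) + O(1/n) = ln(6/29) + O(1/n).
Hence the limit is ln(6/29).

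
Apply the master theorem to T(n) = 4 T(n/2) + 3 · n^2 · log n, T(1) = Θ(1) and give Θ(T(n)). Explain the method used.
T(n) = Θ(n^2 · (log n)^2)

Here log_2 4 = 2 and f(n) = 3 · n^2 · log n = Θ(n^(log_2 4) · (log n)^1). This is the extended Case 2 of the master theorem (f matches the critical exponent up to log factors), giving T(n) = Θ(n^(log_2 4) · (log n)^(1+1)) = Θ(n^2 · (log n)^2).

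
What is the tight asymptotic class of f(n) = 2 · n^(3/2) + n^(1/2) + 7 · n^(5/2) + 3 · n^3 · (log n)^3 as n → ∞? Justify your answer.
f(n) ∈ Θ(n^3 · (log n)^3)

Compare the terms by growth order. For large n, n^a · (log n)^b dominates n^a' · (log n)^b' iff a > a', or (a = a' and b > b'). Ranking the 4 terms shows the dominant one is 3 · n^3 · (log n)^3. Hence f(n) ∈ Θ(n^3 · (log n)^3).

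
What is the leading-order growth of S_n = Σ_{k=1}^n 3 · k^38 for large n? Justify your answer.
S_n ~ n^39 / 13

By integral comparison (Euler-Maclaurin), Σ_{k=1}^n 3 · k^38 = 3 · ∫_0^n x^38 dx + O(n^38) = 3 · n^39/39 = n^39 / 13 + O(n^38). (Equivalently, Faulhaber's formula gives the same leading term.)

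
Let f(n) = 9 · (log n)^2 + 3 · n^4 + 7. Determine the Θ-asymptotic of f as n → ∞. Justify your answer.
f(n) ∈ Θ(n^4)

Compare the terms by growth order. For large n, n^a · (log n)^b dominates n^a' · (log n)^b' iff a > a', or (a = a' and b > b'). Ranking the 3 terms shows the dominant one is 3 · n^4. Hence f(n) ∈ Θ(n^4).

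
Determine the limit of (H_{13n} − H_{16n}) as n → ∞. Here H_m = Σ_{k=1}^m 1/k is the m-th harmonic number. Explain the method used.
lim = ln(13/16)

Euler-Maclaurin gives H_m = ln m + γ + 1/(2m) + O(1/m^2). The γ and O(1/m) terms cancel in the difference:
  H_{13n} − H_{16n} = ln(13n) − ln(16n) + O(1/n) = ln(13/16) + O(1/n).
Hence the limit is ln(13/16).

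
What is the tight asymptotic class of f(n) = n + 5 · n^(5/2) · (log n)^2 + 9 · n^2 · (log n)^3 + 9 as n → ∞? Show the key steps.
f(n) ∈ Θ(n^(5/2) · (log n)^2)

Compare the terms by growth order. For large n, n^a · (log n)^b dominates n^a' · (log n)^b' iff a > a', or (a = a' and b > b'). Ranking the 4 terms shows the dominant one is 5 · n^(5/2) · (log n)^2. Hence f(n) ∈ Θ(n^(5/2) · (log n)^2).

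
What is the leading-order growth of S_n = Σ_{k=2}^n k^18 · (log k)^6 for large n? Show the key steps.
S_n ~ n^19 · (log n)^6 / 19

By integral comparison, S_n = ∫_1^n x^18 · (log x)^6 dx + O(n^18 · (log n)^6). For the integral, the leading term of ∫_1^n x^18 (log x)^6 dx is n^19/19 · (log n)^6 (by repeated integration by parts; each step lowers the log-exponent and produces a relatively O(1/log n) correction). Hence S_n ~ n^19 · (log n)^6 / 19.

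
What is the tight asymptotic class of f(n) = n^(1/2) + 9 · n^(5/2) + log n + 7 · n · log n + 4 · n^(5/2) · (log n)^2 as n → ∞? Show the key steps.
f(n) ∈ Θ(n^(5/2) · (log n)^2)

Compare the terms by growth order. For large n, n^a · (log n)^b dominates n^a' · (log n)^b' iff a > a', or (a = a' and b > b'). Ranking the 5 terms shows the dominant one is 4 · n^(5/2) · (log n)^2. Hence f(n) ∈ Θ(n^(5/2) · (log n)^2).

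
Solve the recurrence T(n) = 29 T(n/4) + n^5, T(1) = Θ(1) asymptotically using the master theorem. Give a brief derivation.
T(n) = Θ(n^5)

log_4 29 ≈ 2.429. f(n) = n^5 dominates n^(log_4 29) since 5 > 2.429, and the regularity condition a·f(n/b) = 29·(n/4)^5 = (29/1024)·n^5 ≤ c·f(n) holds with c = 29/1024 ≈ 0.0283 < 1. So this is Case 3: T(n) = Θ(f(n)) = Θ(n^5).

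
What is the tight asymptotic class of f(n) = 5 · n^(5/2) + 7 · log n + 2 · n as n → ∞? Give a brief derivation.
f(n) ∈ Θ(n^(5/2))

Compare the terms by growth order. For large n, n^a · (log n)^b dominates n^a' · (log n)^b' iff a > a', or (a = a' and b > b'). Ranking the 3 terms shows the dominant one is 5 · n^(5/2). Hence f(n) ∈ Θ(n^(5/2)).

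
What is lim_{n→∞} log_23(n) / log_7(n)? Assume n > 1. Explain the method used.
lim = ln(7) / ln(23) = log_23(7)

Change of base: log_23(n) = ln n / ln 23 and log_7(n) = ln n / ln 7. The ratio is (ln n / ln 23) · (ln 7 / ln n) = ln 7 / ln 23, a constant independent of n. So the limit is ln 7 / ln 23 = log_23(7).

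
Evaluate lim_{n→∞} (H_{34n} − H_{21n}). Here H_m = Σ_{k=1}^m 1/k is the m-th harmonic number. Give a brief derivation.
lim = ln(34/21)

Euler-Maclaurin gives H_m = ln m + γ + 1/(2m) + O(1/m^2). The γ and O(1/m) terms cancel in the difference:
  H_{34n} − H_{21n} = ln(34n) − ln(21n) + O(1/n) = ln(34/21) + O(1/n).
Hence the limit is ln(34/21).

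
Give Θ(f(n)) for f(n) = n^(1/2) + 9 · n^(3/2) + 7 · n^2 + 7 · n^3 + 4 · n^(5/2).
f(n) ∈ Θ(n^3)

Compare the terms by growth order. For large n, n^a · (log n)^b dominates n^a' · (log n)^b' iff a > a', or (a = a' and b > b'). Ranking the 5 terms shows the dominant one is 7 · n^3. Hence f(n) ∈ Θ(n^3).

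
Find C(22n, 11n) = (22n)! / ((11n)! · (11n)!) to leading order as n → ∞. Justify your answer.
C(22n, 11n) ~ (4)^(11n) · sqrt(1/(π·11n))

Write N = 11n. Apply Stirling to each factorial:
  (2N)! ~ sqrt(2π·2N) · (2N/e)^(2N),
  N! ~ sqrt(2π N) · (N/e)^N,
  (1N)! ~ sqrt(2π·1N) · (1N/e)^(1N).
The exponential factors combine to (2N)^(2N) / (N^N · (1N)^(1N)) = 2^(2N)/1^(1N) = (2^2/1^1)^N = (4)^N.
The square-root prefactors combine to sqrt(2π·2N) / (sqrt(2π N)·sqrt(2π·1N)) = sqrt(2 / (2π·1·N)) = sqrt(1/(π·11n)).
Substituting N = 11n: C(22n, 11n) ~ (4)^(11n) · sqrt(1/(π·11n)).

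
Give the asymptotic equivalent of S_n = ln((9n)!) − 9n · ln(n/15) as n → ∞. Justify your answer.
S_n ~ 9n · (ln 135 − 1) + O(ln n)

Stirling: ln((9n)!) = 9n ln(9n) − 9n + O(ln n).
  S_n = 9n ln(9n) − 9n − 9n ln(n/15) + O(ln n)
      = 9n ln(9n) − 9n ln n + 9n ln 15 − 9n + O(ln n)
      = 9n ln 9 + 9n ln 15 − 9n + O(ln n)
      = 9n (ln 135 − 1) + O(ln n).
Numerically ln(135) − 1 ≈ 3.9053.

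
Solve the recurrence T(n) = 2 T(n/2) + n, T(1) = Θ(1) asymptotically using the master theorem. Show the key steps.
T(n) = Θ(n log n)

log_2 2 = 1, and f(n) = n = Θ(n^(log_2 2)). This is Case 2 of the master theorem: T(n) = Θ(f(n) · log n) = Θ(n log n).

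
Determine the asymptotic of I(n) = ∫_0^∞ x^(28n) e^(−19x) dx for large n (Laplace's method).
I(n) ~ (sqrt(2π·28n) / 19) · (28n/(19e))^(28n)

Write the integrand as exp(28n ln x − 19x) and set f(x) = 28n ln x − 19x. Then f'(x) = 28n/x − 19 = 0 at x* = 28n/19, and f''(x*) = −28n/x*^2 = −19^2/(28n). Laplace's method (interior maximum) gives
  I(n) ~ e^(f(x*)) · sqrt(2π / |f''(x*)|)
        = exp(28n ln(28n/19) − 28n) · sqrt(2π · 28n / 19^2)
        = (28n/19)^(28n) e^(−28n) · sqrt(2π·28n) / 19
        = (sqrt(2π·28n) / 19) · (28n/(19e))^(28n).
This matches Γ(28n+1)/19^(28n+1) with Stirling applied to Γ.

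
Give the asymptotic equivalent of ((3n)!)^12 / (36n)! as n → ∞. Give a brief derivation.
((3n)!)^12/(36n)! ~ ((2π·3n)^(11/2) / sqrt(12)) · 12^(−12·3n)  →  0

Write N = 3n. Stirling: N! ~ sqrt(2π N)(N/e)^N and (12N)! ~ sqrt(2π·12N)·(12N/e)^(12N).
  (N!)^12/(12N)! ~ (2π N)^(12/2) (N/e)^(12N) / [sqrt(2π·12N) (12N/e)^(12N)]
     = (2π N)^(12/2) / sqrt(2π·12N) · (N/(12N))^(12N)
     = (2π N)^((12−1)/2) / sqrt(12) · 12^(−12N).
Since 12^12 > 1, the factor 12^(−12N) decays exponentially, so the ratio → 0. Substituting N = 3n gives the stated form.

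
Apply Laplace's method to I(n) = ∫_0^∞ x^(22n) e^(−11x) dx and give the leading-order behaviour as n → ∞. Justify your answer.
I(n) ~ (sqrt(2π·22n) / 11) · (22n/(11e))^(22n)

Write the integrand as exp(22n ln x − 11x) and set f(x) = 22n ln x − 11x. Then f'(x) = 22n/x − 11 = 0 at x* = 22n/11, and f''(x*) = −22n/x*^2 = −11^2/(22n). Laplace's method (interior maximum) gives
  I(n) ~ e^(f(x*)) · sqrt(2π / |f''(x*)|)
        = exp(22n ln(22n/11) − 22n) · sqrt(2π · 22n / 11^2)
        = (22n/11)^(22n) e^(−22n) · sqrt(2π·22n) / 11
        = (sqrt(2π·22n) / 11) · (22n/(11e))^(22n).
This matches Γ(22n+1)/11^(22n+1) with Stirling applied to Γ.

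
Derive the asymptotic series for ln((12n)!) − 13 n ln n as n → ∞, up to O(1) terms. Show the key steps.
ln((12n)!) − 13 n ln n = −n ln n + 12(ln 12 − 1) n + (1/2) ln(2π·12n) + O(1/n)

Stirling: ln((12n)!) = 12n ln(12n) − 12n + (1/2) ln(2π·12n) + O(1/n).
Expand 12n ln(12n) = 12n (ln n + ln 12) = 12n ln n + 12n ln 12.
Subtract 13n ln n: leading term is (12 − 13) n ln n = −n ln n. The next term is 12n ln 12 − 12n = 12(ln 12 − 1) n. Then the (1/2) ln(2π·12n) correction.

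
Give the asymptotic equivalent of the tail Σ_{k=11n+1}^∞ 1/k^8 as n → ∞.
Σ_{k>11n} 1/k^8 ~ 1/(7 · (11n)^7)

Compare to the integral: ∫_{11n}^∞ x^(−8) dx = [−x^(−7)/7]_{11n}^∞ = 1/((8−1)·(11n)^7). Euler-Maclaurin then gives
  Σ_{k>11n} 1/k^8 = ∫_{11n}^∞ dx/x^8 − 1/(2·(11n)^8) + O(1/(11n)^9).
(Equivalently this is ζ(8) − Σ_{k≤11n} 1/k^8.)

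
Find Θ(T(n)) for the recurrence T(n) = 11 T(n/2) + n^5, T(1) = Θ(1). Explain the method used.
T(n) = Θ(n^5)

log_2 11 ≈ 3.459. f(n) = n^5 dominates n^(log_2 11) since 5 > 3.459, and the regularity condition a·f(n/b) = 11·(n/2)^5 = (11/32)·n^5 ≤ c·f(n) holds with c = 11/32 ≈ 0.344 < 1. So this is Case 3: T(n) = Θ(f(n)) = Θ(n^5).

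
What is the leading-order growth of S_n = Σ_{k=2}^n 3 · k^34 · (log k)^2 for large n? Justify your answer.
S_n ~ 3 · n^35 · (log n)^2 / 35

By integral comparison, S_n = ∫_1^n 3 · x^34 · (log x)^2 dx + O(n^34 · (log n)^2). For the integral, the leading term of ∫_1^n x^34 (log x)^2 dx is n^35/35 · (log n)^2 (by repeated integration by parts; each step lowers the log-exponent and produces a relatively O(1/log n) correction). Hence S_n ~ 3 · n^35 · (log n)^2 / 35.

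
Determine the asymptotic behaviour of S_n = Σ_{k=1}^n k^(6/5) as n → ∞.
S_n ~ (5/11) · n^(11/5)

Integral comparison: Σ_{k=1}^n k^(6/5) = ∫_0^n x^(6/5) dx + O(n^(6/5)). The integral is n^(1 + 6/5) / (1 + 6/5) = n^((6+5)/5) / ((6+5)/5) = (5/11) · n^(11/5).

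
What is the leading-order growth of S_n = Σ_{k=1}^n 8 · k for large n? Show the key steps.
S_n ~ 4 · n^2

By integral comparison (Euler-Maclaurin), Σ_{k=1}^n 8 · k = 8 · ∫_0^n x^1 dx + O(n) = 8 · n^2/2 = 4 · n^2 + O(n). (Equivalently, Faulhaber's formula gives the same leading term.)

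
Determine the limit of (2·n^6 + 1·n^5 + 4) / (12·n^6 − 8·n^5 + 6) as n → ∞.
lim = 2/12 = 1/6

For large n the leading n^6 terms dominate both numerator and denominator. Dividing top and bottom by n^6, every other term tends to 0, leaving 2/12 = 1/6.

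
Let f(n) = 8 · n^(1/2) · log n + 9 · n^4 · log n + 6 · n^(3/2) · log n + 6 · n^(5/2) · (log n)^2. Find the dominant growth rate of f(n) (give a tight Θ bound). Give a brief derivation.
f(n) ∈ Θ(n^4 · log n)

Compare the terms by growth order. For large n, n^a · (log n)^b dominates n^a' · (log n)^b' iff a > a', or (a = a' and b > b'). Ranking the 4 terms shows the dominant one is 9 · n^4 · log n. Hence f(n) ∈ Θ(n^4 · log n).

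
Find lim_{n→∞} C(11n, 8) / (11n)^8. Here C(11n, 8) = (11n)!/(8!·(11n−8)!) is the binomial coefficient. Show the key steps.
lim = 1/8! = 1/40320

With N = 11n → ∞: C(N, 8) / N^8 = [N(N−1)…(N−7)] / (8! · N^8) = (1/8!) · 1 · (1 − 1/(11n)) · … · (1 − 7/(11n)). Each factor → 1 as N → ∞, so the limit is 1/8! = 1/40320.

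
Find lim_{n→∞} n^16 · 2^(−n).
lim = 0

Exponentials with base > 1 dominate every fixed polynomial: for any fixed c, n^c / 2^n → 0 as n → ∞ (e.g. by the ratio test, or by writing 2^n = e^(n ln 2) and noting e^(n ln 2) / n^c → ∞). Hence n^16 · 2^(−n) = n^16 / 2^n → 0.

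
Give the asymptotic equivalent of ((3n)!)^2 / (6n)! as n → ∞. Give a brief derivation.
((3n)!)^2/(6n)! ~ ((2π·3n)^(1/2) / sqrt(2)) · 2^(−2·3n)  →  0

Write N = 3n. Stirling: N! ~ sqrt(2π N)(N/e)^N and (2N)! ~ sqrt(2π·2N)·(2N/e)^(2N).
  (N!)^2/(2N)! ~ (2π N)^(2/2) (N/e)^(2N) / [sqrt(2π·2N) (2N/e)^(2N)]
     = (2π N)^(2/2) / sqrt(2π·2N) · (N/(2N))^(2N)
     = (2π N)^((2−1)/2) / sqrt(2) · 2^(−2N).
Since 2^2 > 1, the factor 2^(−2N) decays exponentially, so the ratio → 0. Substituting N = 3n gives the stated form.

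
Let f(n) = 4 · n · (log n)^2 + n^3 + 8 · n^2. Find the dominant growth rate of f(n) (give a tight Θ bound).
f(n) ∈ Θ(n^3)

Compare the terms by growth order. For large n, n^a · (log n)^b dominates n^a' · (log n)^b' iff a > a', or (a = a' and b > b'). Ranking the 3 terms shows the dominant one is n^3. Hence f(n) ∈ Θ(n^3).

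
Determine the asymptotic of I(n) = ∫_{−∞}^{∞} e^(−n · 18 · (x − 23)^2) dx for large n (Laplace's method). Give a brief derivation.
I(n) = sqrt(π/(18n))

Here φ(x) = 18 · (x − 23)^2 has its unique minimum at x* = 23 with φ(x*) = 0 and φ''(x*) = 36. Laplace's method gives
  I(n) ~ e^(−n φ(x*)) · sqrt(2π / (n · φ''(x*))) = sqrt(2π / (36n)) = sqrt(π/(18n)).
This is exact: substituting u = (x − 23)·sqrt(18n) gives I(n) = (1/sqrt(18n)) ∫_{−∞}^{∞} e^(−u^2) du = sqrt(π/(18n)).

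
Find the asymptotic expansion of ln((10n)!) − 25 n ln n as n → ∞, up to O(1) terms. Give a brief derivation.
ln((10n)!) − 25 n ln n = −15 n ln n + 10(ln 10 − 1) n + (1/2) ln(2π·10n) + O(1/n)

Stirling: ln((10n)!) = 10n ln(10n) − 10n + (1/2) ln(2π·10n) + O(1/n).
Expand 10n ln(10n) = 10n (ln n + ln 10) = 10n ln n + 10n ln 10.
Subtract 25n ln n: leading term is (10 − 25) n ln n = −15 n ln n. The next term is 10n ln 10 − 10n = 10(ln 10 − 1) n. Then the (1/2) ln(2π·10n) correction.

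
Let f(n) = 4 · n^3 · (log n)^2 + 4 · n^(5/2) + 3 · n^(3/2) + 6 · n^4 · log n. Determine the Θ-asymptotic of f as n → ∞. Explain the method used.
f(n) ∈ Θ(n^4 · log n)

Compare the terms by growth order. For large n, n^a · (log n)^b dominates n^a' · (log n)^b' iff a > a', or (a = a' and b > b'). Ranking the 4 terms shows the dominant one is 6 · n^4 · log n. Hence f(n) ∈ Θ(n^4 · log n).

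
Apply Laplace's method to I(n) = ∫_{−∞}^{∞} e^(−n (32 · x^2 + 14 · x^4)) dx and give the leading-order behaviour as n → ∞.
I(n) ~ sqrt(π/(32n))

φ(x) = 32 · x^2 + 14 · x^4 has its unique global minimum at x* = 0 (since φ'(x) = 64x + 56x^3 = 0 only at x = 0 for real x with both coefficients positive, and φ → ∞ as |x| → ∞). At x* = 0, φ(0) = 0 and φ''(0) = 64. Laplace's method then gives
  I(n) ~ sqrt(2π / (n · φ''(0))) · e^(−n φ(0)) = sqrt(2π / (64n)) = sqrt(π/(32n)).
The 14 · x^4 term contributes only at subleading order (an O(1/n) relative correction).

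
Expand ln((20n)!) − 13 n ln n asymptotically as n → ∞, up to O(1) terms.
ln((20n)!) − 13 n ln n = 7 n ln n + 20(ln 20 − 1) n + (1/2) ln(2π·20n) + O(1/n)

Stirling: ln((20n)!) = 20n ln(20n) − 20n + (1/2) ln(2π·20n) + O(1/n).
Expand 20n ln(20n) = 20n (ln n + ln 20) = 20n ln n + 20n ln 20.
Subtract 13n ln n: leading term is (20 − 13) n ln n = 7 n ln n. The next term is 20n ln 20 − 20n = 20(ln 20 − 1) n. Then the (1/2) ln(2π·20n) correction.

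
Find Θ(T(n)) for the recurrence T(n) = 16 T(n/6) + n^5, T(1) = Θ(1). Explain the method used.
T(n) = Θ(n^5)

log_6 16 ≈ 1.547. f(n) = n^5 dominates n^(log_6 16) since 5 > 1.547, and the regularity condition a·f(n/b) = 16·(n/6)^5 = (16/7776)·n^5 ≤ c·f(n) holds with c = 16/7776 ≈ 0.00206 < 1. So this is Case 3: T(n) = Θ(f(n)) = Θ(n^5).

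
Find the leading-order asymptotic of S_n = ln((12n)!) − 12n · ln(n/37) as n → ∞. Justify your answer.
S_n ~ 12n · (ln 444 − 1) + O(ln n)

Stirling: ln((12n)!) = 12n ln(12n) − 12n + O(ln n).
  S_n = 12n ln(12n) − 12n − 12n ln(n/37) + O(ln n)
      = 12n ln(12n) − 12n ln n + 12n ln 37 − 12n + O(ln n)
      = 12n ln 12 + 12n ln 37 − 12n + O(ln n)
      = 12n (ln 444 − 1) + O(ln n).
Numerically ln(444) − 1 ≈ 5.0958.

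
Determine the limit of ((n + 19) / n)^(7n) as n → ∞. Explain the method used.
lim = e^133

Rewrite as (1 + 19/n)^(7n). By the standard limit (1 + x/n)^n → e^x, we have (1 + 19/n)^n → e^19, and raising to the 7th power gives e^133.
More precisely, ln[(1 + 19/n)^(7n)] = 7n · ln(1 + 19/n) = 7n · (19/n + O(1/n^2)) = 133 + O(1/n) → 133.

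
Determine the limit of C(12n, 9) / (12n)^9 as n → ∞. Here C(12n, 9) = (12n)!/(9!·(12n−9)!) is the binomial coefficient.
lim = 1/9! = 1/362880

With N = 12n → ∞: C(N, 9) / N^9 = [N(N−1)…(N−8)] / (9! · N^9) = (1/9!) · 1 · (1 − 1/(12n)) · … · (1 − 8/(12n)). Each factor → 1 as N → ∞, so the limit is 1/9! = 1/362880.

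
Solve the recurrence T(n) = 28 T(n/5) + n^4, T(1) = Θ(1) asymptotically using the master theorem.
T(n) = Θ(n^4)

log_5 28 ≈ 2.070. f(n) = n^4 dominates n^(log_5 28) since 4 > 2.070, and the regularity condition a·f(n/b) = 28·(n/5)^4 = (28/625)·n^4 ≤ c·f(n) holds with c = 28/625 ≈ 0.0448 < 1. So this is Case 3: T(n) = Θ(f(n)) = Θ(n^4).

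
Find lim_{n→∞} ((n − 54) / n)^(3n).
lim = e^(−162)

Rewrite as (1 − 54/n)^(3n). By the standard limit (1 + x/n)^n → e^x, we have (1 − 54/n)^n → e^(−54), and raising to the 3rd power gives e^(−162).
More precisely, ln[(1 − 54/n)^(3n)] = 3n · ln(1 − 54/n) = 3n · (-54/n + O(1/n^2)) = -162 + O(1/n) → -162.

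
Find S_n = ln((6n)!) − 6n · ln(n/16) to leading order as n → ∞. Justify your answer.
S_n ~ 6n · (ln 96 − 1) + O(ln n)

Stirling: ln((6n)!) = 6n ln(6n) − 6n + O(ln n).
  S_n = 6n ln(6n) − 6n − 6n ln(n/16) + O(ln n)
      = 6n ln(6n) − 6n ln n + 6n ln 16 − 6n + O(ln n)
      = 6n ln 6 + 6n ln 16 − 6n + O(ln n)
      = 6n (ln 96 − 1) + O(ln n).
Numerically ln(96) − 1 ≈ 3.5643.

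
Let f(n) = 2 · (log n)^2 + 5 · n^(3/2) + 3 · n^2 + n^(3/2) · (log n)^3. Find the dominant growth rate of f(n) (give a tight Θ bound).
f(n) ∈ Θ(n^2)

Compare the terms by growth order. For large n, n^a · (log n)^b dominates n^a' · (log n)^b' iff a > a', or (a = a' and b > b'). Ranking the 4 terms shows the dominant one is 3 · n^2. Hence f(n) ∈ Θ(n^2).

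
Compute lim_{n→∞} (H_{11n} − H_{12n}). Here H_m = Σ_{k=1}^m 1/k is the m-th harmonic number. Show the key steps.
lim = ln(11/12)

Euler-Maclaurin gives H_m = ln m + γ + 1/(2m) + O(1/m^2). The γ and O(1/m) terms cancel in the difference:
  H_{11n} − H_{12n} = ln(11n) − ln(12n) + O(1/n) = ln(11/12) + O(1/n).
Hence the limit is ln(11/12).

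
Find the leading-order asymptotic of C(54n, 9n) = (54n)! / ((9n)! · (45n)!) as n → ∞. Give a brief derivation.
C(54n, 9n) ~ (46656/3125)^(9n) · sqrt(3/(5π·9n))

Write N = 9n. Apply Stirling to each factorial:
  (6N)! ~ sqrt(2π·6N) · (6N/e)^(6N),
  N! ~ sqrt(2π N) · (N/e)^N,
  (5N)! ~ sqrt(2π·5N) · (5N/e)^(5N).
The exponential factors combine to (6N)^(6N) / (N^N · (5N)^(5N)) = 6^(6N)/5^(5N) = (6^6/5^5)^N = (46656/3125)^N.
The square-root prefactors combine to sqrt(2π·6N) / (sqrt(2π N)·sqrt(2π·5N)) = sqrt(6 / (2π·5·N)) = sqrt(3/(5π·9n)).
Substituting N = 9n: C(54n, 9n) ~ (46656/3125)^(9n) · sqrt(3/(5π·9n)).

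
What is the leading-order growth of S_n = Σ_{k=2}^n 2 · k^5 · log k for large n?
S_n ~ n^6 log n / 3 − n^6 / 18

By integral comparison, S_n = ∫_1^n 2 · x^5 · log x dx + O(n^5 · log n). For the integral, ∫ x^5 log x dx = n^6 log n / 6 − n^6/36 (integration by parts). Hence S_n ~ n^6 log n / 3 − n^6 / 18.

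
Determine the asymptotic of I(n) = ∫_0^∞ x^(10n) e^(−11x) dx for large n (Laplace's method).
I(n) ~ (sqrt(2π·10n) / 11) · (10n/(11e))^(10n)

Write the integrand as exp(10n ln x − 11x) and set f(x) = 10n ln x − 11x. Then f'(x) = 10n/x − 11 = 0 at x* = 10n/11, and f''(x*) = −10n/x*^2 = −11^2/(10n). Laplace's method (interior maximum) gives
  I(n) ~ e^(f(x*)) · sqrt(2π / |f''(x*)|)
        = exp(10n ln(10n/11) − 10n) · sqrt(2π · 10n / 11^2)
        = (10n/11)^(10n) e^(−10n) · sqrt(2π·10n) / 11
        = (sqrt(2π·10n) / 11) · (10n/(11e))^(10n).
This matches Γ(10n+1)/11^(10n+1) with Stirling applied to Γ.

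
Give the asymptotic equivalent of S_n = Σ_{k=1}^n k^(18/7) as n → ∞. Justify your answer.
S_n ~ (7/25) · n^(25/7)

Integral comparison: Σ_{k=1}^n k^(18/7) = ∫_0^n x^(18/7) dx + O(n^(18/7)). The integral is n^(1 + 18/7) / (1 + 18/7) = n^((18+7)/7) / ((18+7)/7) = (7/25) · n^(25/7).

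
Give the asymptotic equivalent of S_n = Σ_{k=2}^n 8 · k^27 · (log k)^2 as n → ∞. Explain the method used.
S_n ~ 2 · n^28 · (log n)^2 / 7

By integral comparison, S_n = ∫_1^n 8 · x^27 · (log x)^2 dx + O(n^27 · (log n)^2). For the integral, the leading term of ∫_1^n x^27 (log x)^2 dx is n^28/28 · (log n)^2 (by repeated integration by parts; each step lowers the log-exponent and produces a relatively O(1/log n) correction). Hence S_n ~ 2 · n^28 · (log n)^2 / 7.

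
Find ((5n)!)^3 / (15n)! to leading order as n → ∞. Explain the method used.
((5n)!)^3/(15n)! ~ ((2π·5n)^(2/2) / sqrt(3)) · 3^(−3·5n)  →  0

Write N = 5n. Stirling: N! ~ sqrt(2π N)(N/e)^N and (3N)! ~ sqrt(2π·3N)·(3N/e)^(3N).
  (N!)^3/(3N)! ~ (2π N)^(3/2) (N/e)^(3N) / [sqrt(2π·3N) (3N/e)^(3N)]
     = (2π N)^(3/2) / sqrt(2π·3N) · (N/(3N))^(3N)
     = (2π N)^((3−1)/2) / sqrt(3) · 3^(−3N).
Since 3^3 > 1, the factor 3^(−3N) decays exponentially, so the ratio → 0. Substituting N = 5n gives the stated form.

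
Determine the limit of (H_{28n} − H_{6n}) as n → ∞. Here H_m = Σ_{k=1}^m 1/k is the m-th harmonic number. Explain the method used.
lim = ln(28/6) = ln(14/3)

Euler-Maclaurin gives H_m = ln m + γ + 1/(2m) + O(1/m^2). The γ and O(1/m) terms cancel in the difference:
  H_{28n} − H_{6n} = ln(28n) − ln(6n) + O(1/n) = ln(28/6) + O(1/n).
Hence the limit is ln(28/6) = ln(14/3).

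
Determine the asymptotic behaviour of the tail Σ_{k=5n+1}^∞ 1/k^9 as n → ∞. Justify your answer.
Σ_{k>5n} 1/k^9 ~ 1/(8 · (5n)^8)

Compare to the integral: ∫_{5n}^∞ x^(−9) dx = [−x^(−8)/8]_{5n}^∞ = 1/((9−1)·(5n)^8). Euler-Maclaurin then gives
  Σ_{k>5n} 1/k^9 = ∫_{5n}^∞ dx/x^9 − 1/(2·(5n)^9) + O(1/(5n)^10).
(Equivalently this is ζ(9) − Σ_{k≤5n} 1/k^9.)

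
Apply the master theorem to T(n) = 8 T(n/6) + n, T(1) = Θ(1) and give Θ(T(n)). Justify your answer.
T(n) = Θ(n^(log_6 8))

Master theorem: compare f(n) = n to n^(log_6 8) where log_6 8 ≈ 1.161. Since 1 < log_6 8, we have f(n) = O(n^(log_6 8 − ε)) for some ε > 0 — Case 1. Hence T(n) = Θ(n^(log_6 8)).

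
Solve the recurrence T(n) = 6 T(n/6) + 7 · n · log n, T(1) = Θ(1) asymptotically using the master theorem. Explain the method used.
T(n) = Θ(n · (log n)^2)

Here log_6 6 = 1 and f(n) = 7 · n · log n = Θ(n^(log_6 6) · (log n)^1). This is the extended Case 2 of the master theorem (f matches the critical exponent up to log factors), giving T(n) = Θ(n^(log_6 6) · (log n)^(1+1)) = Θ(n · (log n)^2).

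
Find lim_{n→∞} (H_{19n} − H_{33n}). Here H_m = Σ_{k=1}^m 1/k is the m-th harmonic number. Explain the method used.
lim = ln(19/33)

Euler-Maclaurin gives H_m = ln m + γ + 1/(2m) + O(1/m^2). The γ and O(1/m) terms cancel in the difference:
  H_{19n} − H_{33n} = ln(19n) − ln(33n) + O(1/n) = ln(19/33) + O(1/n).
Hence the limit is ln(19/33).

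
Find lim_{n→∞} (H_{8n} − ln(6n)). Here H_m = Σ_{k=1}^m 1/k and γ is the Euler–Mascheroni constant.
lim = ln(4/3) + γ

By Euler-Maclaurin, H_m = ln m + γ + O(1/m). So
  H_{8n} − ln(6n) = ln(8n) + γ − ln(6n) + O(1/n)
                       = ln(8/6) + γ + O(1/n).
Hence the limit is ln(8/6) + γ (= ln(4/3)).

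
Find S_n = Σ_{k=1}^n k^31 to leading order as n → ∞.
S_n ~ n^32 / 32

By integral comparison (Euler-Maclaurin), Σ_{k=1}^n k^31 = ∫_0^n x^31 dx + O(n^31) = n^32/32 + O(n^31). (Equivalently, Faulhaber's formula gives the same leading term.)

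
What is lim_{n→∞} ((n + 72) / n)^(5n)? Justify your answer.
lim = e^360

Rewrite as (1 + 72/n)^(5n). By the standard limit (1 + x/n)^n → e^x, we have (1 + 72/n)^n → e^72, and raising to the 5th power gives e^360.
More precisely, ln[(1 + 72/n)^(5n)] = 5n · ln(1 + 72/n) = 5n · (72/n + O(1/n^2)) = 360 + O(1/n) → 360.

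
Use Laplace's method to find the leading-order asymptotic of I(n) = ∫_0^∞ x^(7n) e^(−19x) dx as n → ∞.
I(n) ~ (sqrt(2π·7n) / 19) · (7n/(19e))^(7n)

Write the integrand as exp(7n ln x − 19x) and set f(x) = 7n ln x − 19x. Then f'(x) = 7n/x − 19 = 0 at x* = 7n/19, and f''(x*) = −7n/x*^2 = −19^2/(7n). Laplace's method (interior maximum) gives
  I(n) ~ e^(f(x*)) · sqrt(2π / |f''(x*)|)
        = exp(7n ln(7n/19) − 7n) · sqrt(2π · 7n / 19^2)
        = (7n/19)^(7n) e^(−7n) · sqrt(2π·7n) / 19
        = (sqrt(2π·7n) / 19) · (7n/(19e))^(7n).
This matches Γ(7n+1)/19^(7n+1) with Stirling applied to Γ.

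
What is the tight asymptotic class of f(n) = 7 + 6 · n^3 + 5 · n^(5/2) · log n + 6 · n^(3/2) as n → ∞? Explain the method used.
f(n) ∈ Θ(n^3)

Compare the terms by growth order. For large n, n^a · (log n)^b dominates n^a' · (log n)^b' iff a > a', or (a = a' and b > b'). Ranking the 4 terms shows the dominant one is 6 · n^3. Hence f(n) ∈ Θ(n^3).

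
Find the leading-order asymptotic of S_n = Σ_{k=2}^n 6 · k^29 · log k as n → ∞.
S_n ~ n^30 log n / 5 − n^30 / 150

By integral comparison, S_n = ∫_1^n 6 · x^29 · log x dx + O(n^29 · log n). For the integral, ∫ x^29 log x dx = n^30 log n / 30 − n^30/900 (integration by parts). Hence S_n ~ n^30 log n / 5 − n^30 / 150.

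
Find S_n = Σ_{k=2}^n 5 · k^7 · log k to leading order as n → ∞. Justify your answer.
S_n ~ 5 · n^8 log n / 8 − 5 · n^8 / 64

By integral comparison, S_n = ∫_1^n 5 · x^7 · log x dx + O(n^7 · log n). For the integral, ∫ x^7 log x dx = n^8 log n / 8 − n^8/64 (integration by parts). Hence S_n ~ 5 · n^8 log n / 8 − 5 · n^8 / 64.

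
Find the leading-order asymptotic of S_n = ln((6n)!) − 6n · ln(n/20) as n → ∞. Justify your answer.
S_n ~ 6n · (ln 120 − 1) + O(ln n)

Stirling: ln((6n)!) = 6n ln(6n) − 6n + O(ln n).
  S_n = 6n ln(6n) − 6n − 6n ln(n/20) + O(ln n)
      = 6n ln(6n) − 6n ln n + 6n ln 20 − 6n + O(ln n)
      = 6n ln 6 + 6n ln 20 − 6n + O(ln n)
      = 6n (ln 120 − 1) + O(ln n).
Numerically ln(120) − 1 ≈ 3.7875.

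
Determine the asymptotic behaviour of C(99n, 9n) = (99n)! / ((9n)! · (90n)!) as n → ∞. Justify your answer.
C(99n, 9n) ~ (285311670611/10000000000)^(9n) · sqrt(11/(20π·9n))

Write N = 9n. Apply Stirling to each factorial:
  (11N)! ~ sqrt(2π·11N) · (11N/e)^(11N),
  N! ~ sqrt(2π N) · (N/e)^N,
  (10N)! ~ sqrt(2π·10N) · (10N/e)^(10N).
The exponential factors combine to (11N)^(11N) / (N^N · (10N)^(10N)) = 11^(11N)/10^(10N) = (11^11/10^10)^N = (285311670611/10000000000)^N.
The square-root prefactors combine to sqrt(2π·11N) / (sqrt(2π N)·sqrt(2π·10N)) = sqrt(11 / (2π·10·N)) = sqrt(11/(20π·9n)).
Substituting N = 9n: C(99n, 9n) ~ (285311670611/10000000000)^(9n) · sqrt(11/(20π·9n)).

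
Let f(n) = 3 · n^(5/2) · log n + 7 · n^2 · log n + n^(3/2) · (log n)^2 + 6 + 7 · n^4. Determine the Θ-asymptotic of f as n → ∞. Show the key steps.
f(n) ∈ Θ(n^4)

Compare the terms by growth order. For large n, n^a · (log n)^b dominates n^a' · (log n)^b' iff a > a', or (a = a' and b > b'). Ranking the 5 terms shows the dominant one is 7 · n^4. Hence f(n) ∈ Θ(n^4).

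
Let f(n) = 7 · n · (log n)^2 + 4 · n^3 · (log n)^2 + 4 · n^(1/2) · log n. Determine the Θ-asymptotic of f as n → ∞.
f(n) ∈ Θ(n^3 · (log n)^2)

Compare the terms by growth order. For large n, n^a · (log n)^b dominates n^a' · (log n)^b' iff a > a', or (a = a' and b > b'). Ranking the 3 terms shows the dominant one is 4 · n^3 · (log n)^2. Hence f(n) ∈ Θ(n^3 · (log n)^2).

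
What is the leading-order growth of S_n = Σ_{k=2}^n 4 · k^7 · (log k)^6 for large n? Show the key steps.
S_n ~ n^8 · (log n)^6 / 2

By integral comparison, S_n = ∫_1^n 4 · x^7 · (log x)^6 dx + O(n^7 · (log n)^6). For the integral, the leading term of ∫_1^n x^7 (log x)^6 dx is n^8/8 · (log n)^6 (by repeated integration by parts; each step lowers the log-exponent and produces a relatively O(1/log n) correction). Hence S_n ~ n^8 · (log n)^6 / 2.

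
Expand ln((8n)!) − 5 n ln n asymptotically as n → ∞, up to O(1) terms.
ln((8n)!) − 5 n ln n = 3 n ln n + 8(ln 8 − 1) n + (1/2) ln(2π·8n) + O(1/n)

Stirling: ln((8n)!) = 8n ln(8n) − 8n + (1/2) ln(2π·8n) + O(1/n).
Expand 8n ln(8n) = 8n (ln n + ln 8) = 8n ln n + 8n ln 8.
Subtract 5n ln n: leading term is (8 − 5) n ln n = 3 n ln n. The next term is 8n ln 8 − 8n = 8(ln 8 − 1) n. Then the (1/2) ln(2π·8n) correction.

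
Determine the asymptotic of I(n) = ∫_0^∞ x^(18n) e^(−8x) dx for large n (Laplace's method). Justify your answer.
I(n) ~ (sqrt(2π·18n) / 8) · (18n/(8e))^(18n)

Write the integrand as exp(18n ln x − 8x) and set f(x) = 18n ln x − 8x. Then f'(x) = 18n/x − 8 = 0 at x* = 18n/8, and f''(x*) = −18n/x*^2 = −8^2/(18n). Laplace's method (interior maximum) gives
  I(n) ~ e^(f(x*)) · sqrt(2π / |f''(x*)|)
        = exp(18n ln(18n/8) − 18n) · sqrt(2π · 18n / 8^2)
        = (18n/8)^(18n) e^(−18n) · sqrt(2π·18n) / 8
        = (sqrt(2π·18n) / 8) · (18n/(8e))^(18n).
This matches Γ(18n+1)/8^(18n+1) with Stirling applied to Γ.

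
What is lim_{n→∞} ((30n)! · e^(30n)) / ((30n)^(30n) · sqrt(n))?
lim = sqrt(2π·30)

Stirling: (30n)! ~ sqrt(2π·30n) · (30n/e)^(30n). Hence
  (30n)! · e^(30n) / (30n)^(30n) ~ sqrt(2π·30n).
Dividing by sqrt(n): sqrt(2π·30n) / sqrt(n) = sqrt(2π·30) · n^((1−1)/2), so the limit is sqrt(2π·30).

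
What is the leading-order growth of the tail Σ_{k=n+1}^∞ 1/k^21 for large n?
Σ_{k>n} 1/k^21 ~ 1/(20 · n^20)

Compare to the integral: ∫_{n}^∞ x^(−21) dx = [−x^(−20)/20]_{n}^∞ = 1/((21−1)·n^20). Euler-Maclaurin then gives
  Σ_{k>n} 1/k^21 = ∫_{n}^∞ dx/x^21 − 1/(2·n^21) + O(1/n^22).
(Equivalently this is ζ(21) − Σ_{k≤n} 1/k^21.)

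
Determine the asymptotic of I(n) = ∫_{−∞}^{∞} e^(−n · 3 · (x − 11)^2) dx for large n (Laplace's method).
I(n) = sqrt(π/(3n))

Here φ(x) = 3 · (x − 11)^2 has its unique minimum at x* = 11 with φ(x*) = 0 and φ''(x*) = 6. Laplace's method gives
  I(n) ~ e^(−n φ(x*)) · sqrt(2π / (n · φ''(x*))) = sqrt(2π / (6n)) = sqrt(π/(3n)).
This is exact: substituting u = (x − 11)·sqrt(3n) gives I(n) = (1/sqrt(3n)) ∫_{−∞}^{∞} e^(−u^2) du = sqrt(π/(3n)).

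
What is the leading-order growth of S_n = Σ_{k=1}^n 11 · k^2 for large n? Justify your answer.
S_n ~ 11 · n^3 / 3

By integral comparison (Euler-Maclaurin), Σ_{k=1}^n 11 · k^2 = 11 · ∫_0^n x^2 dx + O(n^2) = 11 · n^3/3 + O(n^2). (Equivalently, Faulhaber's formula gives the same leading term.)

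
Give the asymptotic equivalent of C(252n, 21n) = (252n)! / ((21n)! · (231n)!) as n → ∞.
C(252n, 21n) ~ (8916100448256/285311670611)^(21n) · sqrt(6/(11π·21n))

Write N = 21n. Apply Stirling to each factorial:
  (12N)! ~ sqrt(2π·12N) · (12N/e)^(12N),
  N! ~ sqrt(2π N) · (N/e)^N,
  (11N)! ~ sqrt(2π·11N) · (11N/e)^(11N).
The exponential factors combine to (12N)^(12N) / (N^N · (11N)^(11N)) = 12^(12N)/11^(11N) = (12^12/11^11)^N = (8916100448256/285311670611)^N.
The square-root prefactors combine to sqrt(2π·12N) / (sqrt(2π N)·sqrt(2π·11N)) = sqrt(12 / (2π·11·N)) = sqrt(6/(11π·21n)).
Substituting N = 21n: C(252n, 21n) ~ (8916100448256/285311670611)^(21n) · sqrt(6/(11π·21n)).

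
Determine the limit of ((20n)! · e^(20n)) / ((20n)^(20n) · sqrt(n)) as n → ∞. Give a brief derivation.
lim = sqrt(2π·20)

Stirling: (20n)! ~ sqrt(2π·20n) · (20n/e)^(20n). Hence
  (20n)! · e^(20n) / (20n)^(20n) ~ sqrt(2π·20n).
Dividing by sqrt(n): sqrt(2π·20n) / sqrt(n) = sqrt(2π·20) · n^((1−1)/2), so the limit is sqrt(2π·20).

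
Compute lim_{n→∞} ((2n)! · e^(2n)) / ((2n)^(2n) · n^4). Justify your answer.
lim = 0

Stirling: (2n)! ~ sqrt(2π·2n) · (2n/e)^(2n). Hence
  (2n)! · e^(2n) / (2n)^(2n) ~ sqrt(2π·2n).
Dividing by n^4: sqrt(2π·2n) / n^4 = sqrt(2π·2) · n^((1−8)/2), so the expression behaves like sqrt(2π·2) · n^((1−8)/2) → 0.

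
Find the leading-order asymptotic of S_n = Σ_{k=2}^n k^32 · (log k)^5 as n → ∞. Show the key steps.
S_n ~ n^33 · (log n)^5 / 33

By integral comparison, S_n = ∫_1^n x^32 · (log x)^5 dx + O(n^32 · (log n)^5). For the integral, the leading term of ∫_1^n x^32 (log x)^5 dx is n^33/33 · (log n)^5 (by repeated integration by parts; each step lowers the log-exponent and produces a relatively O(1/log n) correction). Hence S_n ~ n^33 · (log n)^5 / 33.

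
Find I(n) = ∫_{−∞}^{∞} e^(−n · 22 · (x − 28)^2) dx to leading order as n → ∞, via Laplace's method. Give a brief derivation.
I(n) = sqrt(π/(22n))

Here φ(x) = 22 · (x − 28)^2 has its unique minimum at x* = 28 with φ(x*) = 0 and φ''(x*) = 44. Laplace's method gives
  I(n) ~ e^(−n φ(x*)) · sqrt(2π / (n · φ''(x*))) = sqrt(2π / (44n)) = sqrt(π/(22n)).
This is exact: substituting u = (x − 28)·sqrt(22n) gives I(n) = (1/sqrt(22n)) ∫_{−∞}^{∞} e^(−u^2) du = sqrt(π/(22n)).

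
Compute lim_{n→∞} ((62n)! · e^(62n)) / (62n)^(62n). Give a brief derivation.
lim = ∞

Stirling: (62n)! ~ sqrt(2π·62n) · (62n/e)^(62n). Hence
  (62n)! · e^(62n) / (62n)^(62n) ~ sqrt(2π·62n) = sqrt(2π·62) · sqrt(n) → ∞.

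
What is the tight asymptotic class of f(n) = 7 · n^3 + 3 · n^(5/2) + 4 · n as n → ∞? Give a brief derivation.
f(n) ∈ Θ(n^3)

Compare the terms by growth order. For large n, n^a · (log n)^b dominates n^a' · (log n)^b' iff a > a', or (a = a' and b > b'). Ranking the 3 terms shows the dominant one is 7 · n^3. Hence f(n) ∈ Θ(n^3).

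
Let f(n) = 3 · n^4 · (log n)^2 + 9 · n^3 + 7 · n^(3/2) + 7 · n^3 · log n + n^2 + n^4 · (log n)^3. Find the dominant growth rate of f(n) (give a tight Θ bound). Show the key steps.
f(n) ∈ Θ(n^4 · (log n)^3)

Compare the terms by growth order. For large n, n^a · (log n)^b dominates n^a' · (log n)^b' iff a > a', or (a = a' and b > b'). Ranking the 6 terms shows the dominant one is n^4 · (log n)^3. Hence f(n) ∈ Θ(n^4 · (log n)^3).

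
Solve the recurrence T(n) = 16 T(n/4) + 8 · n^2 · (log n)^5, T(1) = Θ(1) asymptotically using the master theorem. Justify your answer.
T(n) = Θ(n^2 · (log n)^6)

Here log_4 16 = 2 and f(n) = 8 · n^2 · (log n)^5 = Θ(n^(log_4 16) · (log n)^5). This is the extended Case 2 of the master theorem (f matches the critical exponent up to log factors), giving T(n) = Θ(n^(log_4 16) · (log n)^(5+1)) = Θ(n^2 · (log n)^6).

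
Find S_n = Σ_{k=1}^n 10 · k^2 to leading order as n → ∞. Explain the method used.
S_n ~ 10 · n^3 / 3

By integral comparison (Euler-Maclaurin), Σ_{k=1}^n 10 · k^2 = 10 · ∫_0^n x^2 dx + O(n^2) = 10 · n^3/3 + O(n^2). (Equivalently, Faulhaber's formula gives the same leading term.)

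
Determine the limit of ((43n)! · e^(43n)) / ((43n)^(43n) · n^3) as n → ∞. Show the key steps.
lim = 0

Stirling: (43n)! ~ sqrt(2π·43n) · (43n/e)^(43n). Hence
  (43n)! · e^(43n) / (43n)^(43n) ~ sqrt(2π·43n).
Dividing by n^3: sqrt(2π·43n) / n^3 = sqrt(2π·43) · n^((1−6)/2), so the expression behaves like sqrt(2π·43) · n^((1−6)/2) → 0.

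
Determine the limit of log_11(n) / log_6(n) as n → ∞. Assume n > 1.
lim = ln(6) / ln(11) = log_11(6)

Change of base: log_11(n) = ln n / ln 11 and log_6(n) = ln n / ln 6. The ratio is (ln n / ln 11) · (ln 6 / ln n) = ln 6 / ln 11, a constant independent of n. So the limit is ln 6 / ln 11 = log_11(6).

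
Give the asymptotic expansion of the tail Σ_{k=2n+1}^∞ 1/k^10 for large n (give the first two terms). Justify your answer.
Σ_{k>2n} 1/k^10 = 1/(9 · (2n)^9) − 1/(2 · (2n)^10) + O(1/(2n)^11)

Compare to the integral: ∫_{2n}^∞ x^(−10) dx = [−x^(−9)/9]_{2n}^∞ = 1/((10−1)·(2n)^9). The Euler-Maclaurin correction adds −f(2n)/2 = −1/(2·(2n)^10). Euler-Maclaurin then gives
  Σ_{k>2n} 1/k^10 = ∫_{2n}^∞ dx/x^10 − 1/(2·(2n)^10) + O(1/(2n)^11).
(Equivalently this is ζ(10) − Σ_{k≤2n} 1/k^10.)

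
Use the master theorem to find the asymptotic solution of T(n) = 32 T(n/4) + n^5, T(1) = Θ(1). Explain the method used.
T(n) = Θ(n^5)

log_4 32 ≈ 2.500. f(n) = n^5 dominates n^(log_4 32) since 5 > 2.500, and the regularity condition a·f(n/b) = 32·(n/4)^5 = (32/1024)·n^5 ≤ c·f(n) holds with c = 32/1024 ≈ 0.0312 < 1. So this is Case 3: T(n) = Θ(f(n)) = Θ(n^5).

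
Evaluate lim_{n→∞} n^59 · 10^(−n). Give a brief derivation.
lim = 0

Exponentials with base > 1 dominate every fixed polynomial: for any fixed c, n^c / 10^n → 0 as n → ∞ (e.g. by the ratio test, or by writing 10^n = e^(n ln 10) and noting e^(n ln 10) / n^c → ∞). Hence n^59 · 10^(−n) = n^59 / 10^n → 0.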